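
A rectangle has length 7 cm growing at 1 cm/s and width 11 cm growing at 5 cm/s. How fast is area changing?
46 cm²/s

A = lw
dA/dt = w·dl/dt + l·dw/dt = 11·1 + 7·5 = 46 cm²/s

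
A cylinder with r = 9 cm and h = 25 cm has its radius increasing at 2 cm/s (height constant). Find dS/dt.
172π cm²/s

S = 2πrh + 2πr² (lateral + bases)
dS/dt = (2πh + 4πr)·dr/dt = (2π·25 + 4π·9)·2
= 172π cm²/s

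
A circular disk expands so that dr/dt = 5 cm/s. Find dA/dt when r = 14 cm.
140π cm²/s

A = πr²
dA/dt = 2πr · dr/dt = 2π(14)(5) = 140π cm²/s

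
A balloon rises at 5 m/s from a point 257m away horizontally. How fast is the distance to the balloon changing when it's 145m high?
725√87074/87074 ≈ 2.457 m/s

z² = 257² + y²
z = √(257² + 145²) = √87074
dz/dt = y/z · dy/dt = 145/√87074 · 5 = 725√87074/87074 ≈ 2.457 m/s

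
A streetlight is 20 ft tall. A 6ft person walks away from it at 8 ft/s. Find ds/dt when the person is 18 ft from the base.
24/7 ft/s

By similar triangles: 20/(x+s) = 6/s
Solving: s = 6x/14
ds/dt = 6/14 · dx/dt = 3/7 · 8 = 24/7 ft/s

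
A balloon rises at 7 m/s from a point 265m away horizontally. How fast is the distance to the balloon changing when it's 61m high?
427√73946/73946 ≈ 1.57 m/s

z² = 265² + y²
z = √(265² + 61²) = √73946
dz/dt = y/z · dy/dt = 61/√73946 · 7 = 427√73946/73946 ≈ 1.57 m/s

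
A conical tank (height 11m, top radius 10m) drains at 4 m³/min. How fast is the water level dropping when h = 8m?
121/(1600π) ≈ 0.02407 m/min

r/h = 10/11, so r = (10/11)h
V = (1/3)πr²h = (1/3)π((10/11)h)²h = (100/363)πh³
dV/dh = (100/121)πh²
dh/dt = (dV/dt)/(dV/dh) = -4/((100/121)π·8²) = -121/(1600π) m/min
The level is dropping at 121/(1600π) ≈ 0.02407 m/min.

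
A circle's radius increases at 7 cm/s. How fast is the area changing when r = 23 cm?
322π cm²/s

A = πr²
dA/dt = 2πr · dr/dt = 2π(23)(7) = 322π cm²/s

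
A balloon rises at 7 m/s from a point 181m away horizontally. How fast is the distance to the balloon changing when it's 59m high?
413√36242/36242 ≈ 2.169 m/s

z² = 181² + y²
z = √(181² + 59²) = √36242
dz/dt = y/z · dy/dt = 59/√36242 · 7 = 413√36242/36242 ≈ 2.169 m/s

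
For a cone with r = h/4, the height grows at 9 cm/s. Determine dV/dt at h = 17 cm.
2601π/16 cm³/s

V = (1/3)π(h/4)²h = πh³/48
dV/dt = πh²/16 · 9
At h = 17: dV/dt = 2601π/16 cm³/s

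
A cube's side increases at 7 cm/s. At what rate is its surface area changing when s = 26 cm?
2184 cm²/s

A = 6s²
dA/dt = 12s · ds/dt = 12·26·7 = 2184 cm²/s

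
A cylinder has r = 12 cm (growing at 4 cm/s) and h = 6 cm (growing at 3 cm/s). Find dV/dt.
1008π cm³/s

V = πr²h
dV/dt = 2πrh·dr/dt + πr²·dh/dt
= 2π(12)(6)(4) + π(12)²(3)
= 1008π cm³/s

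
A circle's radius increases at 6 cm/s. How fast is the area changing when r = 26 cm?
312π cm²/s

A = πr²
dA/dt = 2πr · dr/dt = 2π(26)(6) = 312π cm²/s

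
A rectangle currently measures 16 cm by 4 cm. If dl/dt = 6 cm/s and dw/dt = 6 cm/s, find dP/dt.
24 cm/s

P = 2(l + w)
dP/dt = 2(dl/dt + dw/dt) = 2(6 + 6) = 24 cm/s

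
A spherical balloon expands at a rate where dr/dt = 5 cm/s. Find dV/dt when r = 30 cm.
18000π cm³/s

V = (4/3)πr³
dV/dt = dV/dr · dr/dt = 4πr² · 5
At r = 30: dV/dt = 18000π cm³/s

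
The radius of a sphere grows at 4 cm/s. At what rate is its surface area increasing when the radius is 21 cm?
672π cm²/s

S = 4πr²
dS/dt = dS/dr · dr/dt = 8πr · 4
At r = 21: dS/dt = 672π cm²/s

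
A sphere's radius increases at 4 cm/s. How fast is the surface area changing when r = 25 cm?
800π cm²/s

S = 4πr²
dS/dt = dS/dr · dr/dt = 8πr · 4
At r = 25: dS/dt = 800π cm²/s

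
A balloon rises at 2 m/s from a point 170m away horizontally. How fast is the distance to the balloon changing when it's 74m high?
37√8594/4297 ≈ 0.7982 m/s

z² = 170² + y²
z = √(170² + 74²) = 2√8594
dz/dt = y/z · dy/dt = 74/(2√8594) · 2 = 37√8594/4297 ≈ 0.7982 m/s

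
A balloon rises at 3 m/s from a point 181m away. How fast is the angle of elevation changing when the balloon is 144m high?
0.01015 rad/s

tan(θ) = y/181
sec²(θ) · dθ/dt = (1/181) · dy/dt
dθ/dt = cos²(θ)/181 · 3 = 181/(181² + 144²) · 3
dθ/dt = 0.01015 rad/s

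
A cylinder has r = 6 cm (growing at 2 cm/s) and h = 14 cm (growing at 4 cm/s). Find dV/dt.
480π cm³/s

V = πr²h
dV/dt = 2πrh·dr/dt + πr²·dh/dt
= 2π(6)(14)(2) + π(6)²(4)
= 480π cm³/s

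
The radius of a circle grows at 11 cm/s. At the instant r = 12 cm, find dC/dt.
22π cm/s

C = 2πr
dC/dt = 2π · dr/dt = 2π · 11 = 22π cm/s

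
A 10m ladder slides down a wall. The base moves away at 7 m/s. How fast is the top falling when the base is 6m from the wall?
21/4 = 5.25 m/s

x² + y² = 10²
2x·dx/dt + 2y·dy/dt = 0
dy/dt = -x/y · dx/dt = -6/8 · 7 = -21/4 m/s
The top is descending at 21/4 = 5.25 m/s.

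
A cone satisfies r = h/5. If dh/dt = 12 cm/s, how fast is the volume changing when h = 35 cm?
588π cm³/s

V = (1/3)π(h/5)²h = πh³/75
dV/dt = πh²/25 · 12
At h = 35: dV/dt = 588π cm³/s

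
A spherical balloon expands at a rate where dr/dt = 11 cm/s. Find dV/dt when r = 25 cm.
27500π cm³/s

V = (4/3)πr³
dV/dt = dV/dr · dr/dt = 4πr² · 11
At r = 25: dV/dt = 27500π cm³/s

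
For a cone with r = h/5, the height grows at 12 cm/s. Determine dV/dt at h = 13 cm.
2028π/25 cm³/s

V = (1/3)π(h/5)²h = πh³/75
dV/dt = πh²/25 · 12
At h = 13: dV/dt = 2028π/25 cm³/s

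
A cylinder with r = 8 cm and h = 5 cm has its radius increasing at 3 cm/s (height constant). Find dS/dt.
126π cm²/s

S = 2πrh + 2πr² (lateral + bases)
dS/dt = (2πh + 4πr)·dr/dt = (2π·5 + 4π·8)·3
= 126π cm²/s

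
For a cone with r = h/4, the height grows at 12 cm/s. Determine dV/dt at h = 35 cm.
3675π/4 cm³/s

V = (1/3)π(h/4)²h = πh³/48
dV/dt = πh²/16 · 12
At h = 35: dV/dt = 3675π/4 cm³/s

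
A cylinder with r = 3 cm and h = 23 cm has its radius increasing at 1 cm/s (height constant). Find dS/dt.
58π cm²/s

S = 2πrh + 2πr² (lateral + bases)
dS/dt = (2πh + 4πr)·dr/dt = (2π·23 + 4π·3)·1
= 58π cm²/s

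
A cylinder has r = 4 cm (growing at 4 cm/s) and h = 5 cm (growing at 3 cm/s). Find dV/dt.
208π cm³/s

V = πr²h
dV/dt = 2πrh·dr/dt + πr²·dh/dt
= 2π(4)(5)(4) + π(4)²(3)
= 208π cm³/s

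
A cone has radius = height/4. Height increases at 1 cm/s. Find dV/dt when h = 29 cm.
841π/16 cm³/s

V = (1/3)π(h/4)²h = πh³/48
dV/dt = πh²/16 · 1
At h = 29: dV/dt = 841π/16 cm³/s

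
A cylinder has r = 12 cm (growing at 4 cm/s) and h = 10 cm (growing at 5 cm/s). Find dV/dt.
1680π cm³/s

V = πr²h
dV/dt = 2πrh·dr/dt + πr²·dh/dt
= 2π(12)(10)(4) + π(12)²(5)
= 1680π cm³/s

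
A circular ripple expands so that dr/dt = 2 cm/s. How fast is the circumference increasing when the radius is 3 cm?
4π cm/s

C = 2πr
dC/dt = 2π · dr/dt = 2π · 2 = 4π cm/s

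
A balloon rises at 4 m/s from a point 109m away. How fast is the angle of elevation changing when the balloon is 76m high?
0.024693 rad/s

tan(θ) = y/109
sec²(θ) · dθ/dt = (1/109) · dy/dt
dθ/dt = cos²(θ)/109 · 4 = 109/(109² + 76²) · 4
dθ/dt = 0.024693 rad/s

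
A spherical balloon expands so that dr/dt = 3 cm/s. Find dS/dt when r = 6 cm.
144π cm²/s

S = 4πr²
dS/dt = dS/dr · dr/dt = 8πr · 3
At r = 6: dS/dt = 144π cm²/s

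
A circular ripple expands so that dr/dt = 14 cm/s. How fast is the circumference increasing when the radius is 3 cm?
28π cm/s

C = 2πr
dC/dt = 2π · dr/dt = 2π · 14 = 28π cm/s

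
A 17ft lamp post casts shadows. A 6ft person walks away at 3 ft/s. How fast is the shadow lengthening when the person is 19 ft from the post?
18/11 ft/s

By similar triangles: 17/(x+s) = 6/s
Solving: s = 6x/11
ds/dt = 6/11 · dx/dt = 6/11 · 3 = 18/11 ft/s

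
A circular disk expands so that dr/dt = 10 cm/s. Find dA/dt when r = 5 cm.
100π cm²/s

A = πr²
dA/dt = 2πr · dr/dt = 2π(5)(10) = 100π cm²/s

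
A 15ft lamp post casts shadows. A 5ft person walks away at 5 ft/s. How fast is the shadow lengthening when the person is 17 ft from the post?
5/2 ft/s

By similar triangles: 15/(x+s) = 5/s
Solving: s = 5x/10
ds/dt = 5/10 · dx/dt = 1/2 · 5 = 5/2 ft/s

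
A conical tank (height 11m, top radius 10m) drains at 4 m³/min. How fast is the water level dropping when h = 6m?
121/(900π) ≈ 0.04279 m/min

r/h = 10/11, so r = (10/11)h
V = (1/3)πr²h = (1/3)π((10/11)h)²h = (100/363)πh³
dV/dh = (100/121)πh²
dh/dt = (dV/dt)/(dV/dh) = -4/((100/121)π·6²) = -121/(900π) m/min
The level is dropping at 121/(900π) ≈ 0.04279 m/min.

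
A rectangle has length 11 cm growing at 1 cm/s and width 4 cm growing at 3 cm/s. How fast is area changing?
37 cm²/s

A = lw
dA/dt = w·dl/dt + l·dw/dt = 4·1 + 11·3 = 37 cm²/s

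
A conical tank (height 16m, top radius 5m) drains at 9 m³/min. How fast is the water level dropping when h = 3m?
256/(25π) ≈ 3.259 m/min

r/h = 5/16, so r = (5/16)h
V = (1/3)πr²h = (1/3)π((5/16)h)²h = (25/768)πh³
dV/dh = (25/256)πh²
dh/dt = (dV/dt)/(dV/dh) = -9/((25/256)π·3²) = -256/(25π) m/min
The level is dropping at 256/(25π) ≈ 3.259 m/min.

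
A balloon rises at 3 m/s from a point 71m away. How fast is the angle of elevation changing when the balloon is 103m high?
0.01361 rad/s

tan(θ) = y/71
sec²(θ) · dθ/dt = (1/71) · dy/dt
dθ/dt = cos²(θ)/71 · 3 = 71/(71² + 103²) · 3
dθ/dt = 0.01361 rad/s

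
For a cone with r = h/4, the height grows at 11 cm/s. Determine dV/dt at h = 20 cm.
275π cm³/s

V = (1/3)π(h/4)²h = πh³/48
dV/dt = πh²/16 · 11
At h = 20: dV/dt = 275π cm³/s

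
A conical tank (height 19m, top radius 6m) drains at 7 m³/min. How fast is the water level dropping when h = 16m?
2527/(9216π) ≈ 0.08728 m/min

r/h = 6/19, so r = (6/19)h
V = (1/3)πr²h = (1/3)π((6/19)h)²h = (12/361)πh³
dV/dh = (36/361)πh²
dh/dt = (dV/dt)/(dV/dh) = -7/((36/361)π·16²) = -2527/(9216π) m/min
The level is dropping at 2527/(9216π) ≈ 0.08728 m/min.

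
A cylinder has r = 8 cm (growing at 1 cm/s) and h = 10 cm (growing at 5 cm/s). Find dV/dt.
480π cm³/s

V = πr²h
dV/dt = 2πrh·dr/dt + πr²·dh/dt
= 2π(8)(10)(1) + π(8)²(5)
= 480π cm³/s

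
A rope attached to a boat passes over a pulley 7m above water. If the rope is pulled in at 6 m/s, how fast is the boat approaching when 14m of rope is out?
4√3 ≈ 6.928 m/s

rope² = x² + 7²
x = √(14² - 7²) = 7√3
dx/dt = (rope/x) · d(rope)/dt = (14/(7√3)) · (-6) = -4√3 m/s
The boat approaches at 4√3 ≈ 6.928 m/s.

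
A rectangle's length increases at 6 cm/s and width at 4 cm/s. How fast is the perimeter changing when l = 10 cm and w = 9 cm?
20 cm/s

P = 2(l + w)
dP/dt = 2(dl/dt + dw/dt) = 2(6 + 4) = 20 cm/s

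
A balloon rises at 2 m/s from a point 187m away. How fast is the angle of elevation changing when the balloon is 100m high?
0.008317 rad/s

tan(θ) = y/187
sec²(θ) · dθ/dt = (1/187) · dy/dt
dθ/dt = cos²(θ)/187 · 2 = 187/(187² + 100²) · 2
dθ/dt = 0.008317 rad/s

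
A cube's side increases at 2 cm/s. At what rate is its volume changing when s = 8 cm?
384 cm³/s

V = s³
dV/dt = 3s² · ds/dt = 3·8²·2 = 384 cm³/s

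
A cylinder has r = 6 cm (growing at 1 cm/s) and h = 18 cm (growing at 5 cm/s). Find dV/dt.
396π cm³/s

V = πr²h
dV/dt = 2πrh·dr/dt + πr²·dh/dt
= 2π(6)(18)(1) + π(6)²(5)
= 396π cm³/s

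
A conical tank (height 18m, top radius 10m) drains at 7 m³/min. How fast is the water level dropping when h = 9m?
7/(25π) ≈ 0.08913 m/min

r/h = 10/18, so r = (5/9)h
V = (1/3)πr²h = (1/3)π((5/9)h)²h = (25/243)πh³
dV/dh = (25/81)πh²
dh/dt = (dV/dt)/(dV/dh) = -7/((25/81)π·9²) = -7/(25π) m/min
The level is dropping at 7/(25π) ≈ 0.08913 m/min.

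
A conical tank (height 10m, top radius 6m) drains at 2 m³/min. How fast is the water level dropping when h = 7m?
50/(441π) ≈ 0.03609 m/min

r/h = 6/10, so r = (3/5)h
V = (1/3)πr²h = (1/3)π((3/5)h)²h = (3/25)πh³
dV/dh = (9/25)πh²
dh/dt = (dV/dt)/(dV/dh) = -2/((9/25)π·7²) = -50/(441π) m/min
The level is dropping at 50/(441π) ≈ 0.03609 m/min.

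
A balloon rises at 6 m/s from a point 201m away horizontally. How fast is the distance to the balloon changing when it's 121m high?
363√55042/27521 ≈ 3.094 m/s

z² = 201² + y²
z = √(201² + 121²) = √55042
dz/dt = y/z · dy/dt = 121/√55042 · 6 = 363√55042/27521 ≈ 3.094 m/s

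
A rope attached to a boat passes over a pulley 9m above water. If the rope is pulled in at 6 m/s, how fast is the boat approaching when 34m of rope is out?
204√43/215 ≈ 6.222 m/s

rope² = x² + 9²
x = √(34² - 9²) = 5√43
dx/dt = (rope/x) · d(rope)/dt = (34/(5√43)) · (-6) = -204√43/215 m/s
The boat approaches at 204√43/215 ≈ 6.222 m/s.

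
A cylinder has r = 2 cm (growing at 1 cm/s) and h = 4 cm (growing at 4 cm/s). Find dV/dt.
32π cm³/s

V = πr²h
dV/dt = 2πrh·dr/dt + πr²·dh/dt
= 2π(2)(4)(1) + π(2)²(4)
= 32π cm³/s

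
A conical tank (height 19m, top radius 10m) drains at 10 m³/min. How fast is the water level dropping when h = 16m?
361/(2560π) ≈ 0.04489 m/min

r/h = 10/19, so r = (10/19)h
V = (1/3)πr²h = (1/3)π((10/19)h)²h = (100/1083)πh³
dV/dh = (100/361)πh²
dh/dt = (dV/dt)/(dV/dh) = -10/((100/361)π·16²) = -361/(2560π) m/min
The level is dropping at 361/(2560π) ≈ 0.04489 m/min.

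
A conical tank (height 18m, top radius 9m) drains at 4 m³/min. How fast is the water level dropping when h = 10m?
4/(25π) ≈ 0.05093 m/min

r/h = 9/18, so r = (1/2)h
V = (1/3)πr²h = (1/3)π((1/2)h)²h = (1/12)πh³
dV/dh = (1/4)πh²
dh/dt = (dV/dt)/(dV/dh) = -4/((1/4)π·10²) = -4/(25π) m/min
The level is dropping at 4/(25π) ≈ 0.05093 m/min.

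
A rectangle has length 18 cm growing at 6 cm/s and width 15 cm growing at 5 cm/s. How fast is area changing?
180 cm²/s

A = lw
dA/dt = w·dl/dt + l·dw/dt = 15·6 + 18·5 = 180 cm²/s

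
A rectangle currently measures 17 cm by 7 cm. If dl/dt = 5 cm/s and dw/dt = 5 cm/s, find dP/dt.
20 cm/s

P = 2(l + w)
dP/dt = 2(dl/dt + dw/dt) = 2(5 + 5) = 20 cm/s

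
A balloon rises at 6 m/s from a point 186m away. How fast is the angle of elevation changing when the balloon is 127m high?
0.022001 rad/s

tan(θ) = y/186
sec²(θ) · dθ/dt = (1/186) · dy/dt
dθ/dt = cos²(θ)/186 · 6 = 186/(186² + 127²) · 6
dθ/dt = 0.022001 rad/s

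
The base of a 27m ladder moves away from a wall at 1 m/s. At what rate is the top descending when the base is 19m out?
19√23/92 ≈ 0.9904 m/s

x² + y² = 27²
2x·dx/dt + 2y·dy/dt = 0
dy/dt = -x/y · dx/dt = -19/(4√23) · 1 = -19√23/92 m/s
The top is descending at 19√23/92 ≈ 0.9904 m/s.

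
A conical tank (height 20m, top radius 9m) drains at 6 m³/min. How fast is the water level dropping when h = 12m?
50/(243π) ≈ 0.0655 m/min

r/h = 9/20, so r = (9/20)h
V = (1/3)πr²h = (1/3)π((9/20)h)²h = (27/400)πh³
dV/dh = (81/400)πh²
dh/dt = (dV/dt)/(dV/dh) = -6/((81/400)π·12²) = -50/(243π) m/min
The level is dropping at 50/(243π) ≈ 0.0655 m/min.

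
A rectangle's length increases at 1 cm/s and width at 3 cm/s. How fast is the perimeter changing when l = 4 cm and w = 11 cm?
8 cm/s

P = 2(l + w)
dP/dt = 2(dl/dt + dw/dt) = 2(1 + 3) = 8 cm/s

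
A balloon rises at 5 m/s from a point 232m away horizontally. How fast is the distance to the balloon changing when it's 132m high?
165√4453/4453 ≈ 2.473 m/s

z² = 232² + y²
z = √(232² + 132²) = 4√4453
dz/dt = y/z · dy/dt = 132/(4√4453) · 5 = 165√4453/4453 ≈ 2.473 m/s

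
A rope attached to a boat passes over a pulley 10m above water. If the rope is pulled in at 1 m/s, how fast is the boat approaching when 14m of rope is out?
7√6/12 ≈ 1.429 m/s

rope² = x² + 10²
x = √(14² - 10²) = 4√6
dx/dt = (rope/x) · d(rope)/dt = (14/(4√6)) · (-1) = -7√6/12 m/s
The boat approaches at 7√6/12 ≈ 1.429 m/s.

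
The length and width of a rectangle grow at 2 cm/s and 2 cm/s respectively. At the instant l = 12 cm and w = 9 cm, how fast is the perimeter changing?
8 cm/s

P = 2(l + w)
dP/dt = 2(dl/dt + dw/dt) = 2(2 + 2) = 8 cm/s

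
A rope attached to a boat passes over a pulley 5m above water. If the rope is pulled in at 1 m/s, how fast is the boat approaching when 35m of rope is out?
7√3/12 ≈ 1.01 m/s

rope² = x² + 5²
x = √(35² - 5²) = 20√3
dx/dt = (rope/x) · d(rope)/dt = (35/(20√3)) · (-1) = -7√3/12 m/s
The boat approaches at 7√3/12 ≈ 1.01 m/s.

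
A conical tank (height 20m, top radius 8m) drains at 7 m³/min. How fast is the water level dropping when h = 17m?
175/(1156π) ≈ 0.04819 m/min

r/h = 8/20, so r = (2/5)h
V = (1/3)πr²h = (1/3)π((2/5)h)²h = (4/75)πh³
dV/dh = (4/25)πh²
dh/dt = (dV/dt)/(dV/dh) = -7/((4/25)π·17²) = -175/(1156π) m/min
The level is dropping at 175/(1156π) ≈ 0.04819 m/min.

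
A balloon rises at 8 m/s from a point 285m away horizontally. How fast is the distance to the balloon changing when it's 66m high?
176√9509/9509 ≈ 1.805 m/s

z² = 285² + y²
z = √(285² + 66²) = 3√9509
dz/dt = y/z · dy/dt = 66/(3√9509) · 8 = 176√9509/9509 ≈ 1.805 m/s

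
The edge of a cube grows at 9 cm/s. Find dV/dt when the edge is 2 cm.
108 cm³/s

V = s³
dV/dt = 3s² · ds/dt = 3·2²·9 = 108 cm³/s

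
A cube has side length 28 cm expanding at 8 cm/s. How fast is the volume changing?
18816 cm³/s

V = s³
dV/dt = 3s² · ds/dt = 3·28²·8 = 18816 cm³/s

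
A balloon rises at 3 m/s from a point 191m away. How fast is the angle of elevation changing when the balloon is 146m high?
0.009914 rad/s

tan(θ) = y/191
sec²(θ) · dθ/dt = (1/191) · dy/dt
dθ/dt = cos²(θ)/191 · 3 = 191/(191² + 146²) · 3
dθ/dt = 0.009914 rad/s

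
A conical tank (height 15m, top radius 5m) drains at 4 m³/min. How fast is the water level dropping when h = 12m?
1/(4π) ≈ 0.07958 m/min

r/h = 5/15, so r = (1/3)h
V = (1/3)πr²h = (1/3)π((1/3)h)²h = (1/27)πh³
dV/dh = (1/9)πh²
dh/dt = (dV/dt)/(dV/dh) = -4/((1/9)π·12²) = -1/(4π) m/min
The level is dropping at 1/(4π) ≈ 0.07958 m/min.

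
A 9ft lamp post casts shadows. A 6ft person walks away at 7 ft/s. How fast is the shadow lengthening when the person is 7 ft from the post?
14 ft/s

By similar triangles: 9/(x+s) = 6/s
Solving: s = 6x/3
ds/dt = 6/3 · dx/dt = 2 · 7 = 14 ft/s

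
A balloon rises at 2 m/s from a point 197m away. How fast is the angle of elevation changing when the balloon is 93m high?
0.008302 rad/s

tan(θ) = y/197
sec²(θ) · dθ/dt = (1/197) · dy/dt
dθ/dt = cos²(θ)/197 · 2 = 197/(197² + 93²) · 2
dθ/dt = 0.008302 rad/s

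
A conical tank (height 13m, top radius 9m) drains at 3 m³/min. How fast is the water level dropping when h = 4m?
169/(432π) ≈ 0.1245 m/min

r/h = 9/13, so r = (9/13)h
V = (1/3)πr²h = (1/3)π((9/13)h)²h = (27/169)πh³
dV/dh = (81/169)πh²
dh/dt = (dV/dt)/(dV/dh) = -3/((81/169)π·4²) = -169/(432π) m/min
The level is dropping at 169/(432π) ≈ 0.1245 m/min.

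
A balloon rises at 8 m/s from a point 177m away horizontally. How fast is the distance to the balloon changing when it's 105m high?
140√4706/2353 ≈ 4.082 m/s

z² = 177² + y²
z = √(177² + 105²) = 3√4706
dz/dt = y/z · dy/dt = 105/(3√4706) · 8 = 140√4706/2353 ≈ 4.082 m/s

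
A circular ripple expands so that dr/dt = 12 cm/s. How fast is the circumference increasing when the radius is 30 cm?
24π cm/s

C = 2πr
dC/dt = 2π · dr/dt = 2π · 12 = 24π cm/s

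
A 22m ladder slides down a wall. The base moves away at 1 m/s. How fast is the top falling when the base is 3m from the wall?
3√19/95 ≈ 0.1376 m/s

x² + y² = 22²
2x·dx/dt + 2y·dy/dt = 0
dy/dt = -x/y · dx/dt = -3/(5√19) · 1 = -3√19/95 m/s
The top is descending at 3√19/95 ≈ 0.1376 m/s.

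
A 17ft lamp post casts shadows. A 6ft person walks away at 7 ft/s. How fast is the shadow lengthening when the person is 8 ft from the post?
42/11 ft/s

By similar triangles: 17/(x+s) = 6/s
Solving: s = 6x/11
ds/dt = 6/11 · dx/dt = 6/11 · 7 = 42/11 ft/s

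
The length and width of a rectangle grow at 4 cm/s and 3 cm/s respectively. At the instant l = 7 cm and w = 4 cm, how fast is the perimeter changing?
14 cm/s

P = 2(l + w)
dP/dt = 2(dl/dt + dw/dt) = 2(4 + 3) = 14 cm/s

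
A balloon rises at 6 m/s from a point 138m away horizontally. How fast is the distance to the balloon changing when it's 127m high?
762√35173/35173 ≈ 4.063 m/s

z² = 138² + y²
z = √(138² + 127²) = √35173
dz/dt = y/z · dy/dt = 127/√35173 · 6 = 762√35173/35173 ≈ 4.063 m/s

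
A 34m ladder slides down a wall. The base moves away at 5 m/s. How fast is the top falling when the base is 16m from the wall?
8/3 ≈ 2.667 m/s

x² + y² = 34²
2x·dx/dt + 2y·dy/dt = 0
dy/dt = -x/y · dx/dt = -16/30 · 5 = -8/3 m/s
The top is descending at 8/3 ≈ 2.667 m/s.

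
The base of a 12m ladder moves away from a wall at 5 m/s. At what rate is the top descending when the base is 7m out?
7√95/19 ≈ 3.591 m/s

x² + y² = 12²
2x·dx/dt + 2y·dy/dt = 0
dy/dt = -x/y · dx/dt = -7/√95 · 5 = -7√95/19 m/s
The top is descending at 7√95/19 ≈ 3.591 m/s.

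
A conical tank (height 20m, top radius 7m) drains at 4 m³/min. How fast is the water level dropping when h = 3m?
1600/(441π) ≈ 1.155 m/min

r/h = 7/20, so r = (7/20)h
V = (1/3)πr²h = (1/3)π((7/20)h)²h = (49/1200)πh³
dV/dh = (49/400)πh²
dh/dt = (dV/dt)/(dV/dh) = -4/((49/400)π·3²) = -1600/(441π) m/min
The level is dropping at 1600/(441π) ≈ 1.155 m/min.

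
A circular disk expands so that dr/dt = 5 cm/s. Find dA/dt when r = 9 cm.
90π cm²/s

A = πr²
dA/dt = 2πr · dr/dt = 2π(9)(5) = 90π cm²/s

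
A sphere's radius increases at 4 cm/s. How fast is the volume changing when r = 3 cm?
144π cm³/s

V = (4/3)πr³
dV/dt = dV/dr · dr/dt = 4πr² · 4
At r = 3: dV/dt = 144π cm³/s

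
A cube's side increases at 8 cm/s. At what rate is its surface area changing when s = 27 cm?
2592 cm²/s

A = 6s²
dA/dt = 12s · ds/dt = 12·27·8 = 2592 cm²/s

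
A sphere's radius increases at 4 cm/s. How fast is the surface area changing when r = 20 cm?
640π cm²/s

S = 4πr²
dS/dt = dS/dr · dr/dt = 8πr · 4
At r = 20: dS/dt = 640π cm²/s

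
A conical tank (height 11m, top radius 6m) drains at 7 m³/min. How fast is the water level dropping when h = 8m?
847/(2304π) ≈ 0.117 m/min

r/h = 6/11, so r = (6/11)h
V = (1/3)πr²h = (1/3)π((6/11)h)²h = (12/121)πh³
dV/dh = (36/121)πh²
dh/dt = (dV/dt)/(dV/dh) = -7/((36/121)π·8²) = -847/(2304π) m/min
The level is dropping at 847/(2304π) ≈ 0.117 m/min.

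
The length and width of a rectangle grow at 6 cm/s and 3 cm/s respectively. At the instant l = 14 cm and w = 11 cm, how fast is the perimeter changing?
18 cm/s

P = 2(l + w)
dP/dt = 2(dl/dt + dw/dt) = 2(6 + 3) = 18 cm/s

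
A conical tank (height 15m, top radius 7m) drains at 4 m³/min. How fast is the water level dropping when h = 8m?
225/(784π) ≈ 0.09135 m/min

r/h = 7/15, so r = (7/15)h
V = (1/3)πr²h = (1/3)π((7/15)h)²h = (49/675)πh³
dV/dh = (49/225)πh²
dh/dt = (dV/dt)/(dV/dh) = -4/((49/225)π·8²) = -225/(784π) m/min
The level is dropping at 225/(784π) ≈ 0.09135 m/min.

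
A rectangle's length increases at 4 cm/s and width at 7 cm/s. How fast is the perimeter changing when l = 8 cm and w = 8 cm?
22 cm/s

P = 2(l + w)
dP/dt = 2(dl/dt + dw/dt) = 2(4 + 7) = 22 cm/s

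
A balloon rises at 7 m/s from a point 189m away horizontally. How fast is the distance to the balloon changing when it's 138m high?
322√6085/6085 ≈ 4.128 m/s

z² = 189² + y²
z = √(189² + 138²) = 3√6085
dz/dt = y/z · dy/dt = 138/(3√6085) · 7 = 322√6085/6085 ≈ 4.128 m/s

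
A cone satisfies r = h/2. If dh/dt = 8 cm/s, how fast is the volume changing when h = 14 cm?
392π cm³/s

V = (1/3)π(h/2)²h = πh³/12
dV/dt = πh²/4 · 8
At h = 14: dV/dt = 392π cm³/s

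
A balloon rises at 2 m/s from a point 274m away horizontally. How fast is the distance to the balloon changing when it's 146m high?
73√24098/12049 ≈ 0.9405 m/s

z² = 274² + y²
z = √(274² + 146²) = 2√24098
dz/dt = y/z · dy/dt = 146/(2√24098) · 2 = 73√24098/12049 ≈ 0.9405 m/s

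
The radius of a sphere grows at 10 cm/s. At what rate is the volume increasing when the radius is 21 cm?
17640π cm³/s

V = (4/3)πr³
dV/dt = dV/dr · dr/dt = 4πr² · 10
At r = 21: dV/dt = 17640π cm³/s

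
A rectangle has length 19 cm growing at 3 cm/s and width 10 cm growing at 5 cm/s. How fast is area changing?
125 cm²/s

A = lw
dA/dt = w·dl/dt + l·dw/dt = 10·3 + 19·5 = 125 cm²/s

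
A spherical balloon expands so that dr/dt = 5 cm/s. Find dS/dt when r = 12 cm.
480π cm²/s

S = 4πr²
dS/dt = dS/dr · dr/dt = 8πr · 5
At r = 12: dS/dt = 480π cm²/s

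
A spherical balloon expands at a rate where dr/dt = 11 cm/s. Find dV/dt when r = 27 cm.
32076π cm³/s

V = (4/3)πr³
dV/dt = dV/dr · dr/dt = 4πr² · 11
At r = 27: dV/dt = 32076π cm³/s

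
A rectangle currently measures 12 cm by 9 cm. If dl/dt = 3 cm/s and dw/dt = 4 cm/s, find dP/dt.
14 cm/s

P = 2(l + w)
dP/dt = 2(dl/dt + dw/dt) = 2(3 + 4) = 14 cm/s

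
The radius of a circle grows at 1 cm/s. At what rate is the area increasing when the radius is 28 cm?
56π cm²/s

A = πr²
dA/dt = 2πr · dr/dt = 2π(28)(1) = 56π cm²/s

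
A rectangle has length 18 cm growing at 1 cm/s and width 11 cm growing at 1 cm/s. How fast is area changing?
29 cm²/s

A = lw
dA/dt = w·dl/dt + l·dw/dt = 11·1 + 18·1 = 29 cm²/s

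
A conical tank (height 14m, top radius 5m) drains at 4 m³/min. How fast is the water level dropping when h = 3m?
784/(225π) ≈ 1.109 m/min

r/h = 5/14, so r = (5/14)h
V = (1/3)πr²h = (1/3)π((5/14)h)²h = (25/588)πh³
dV/dh = (25/196)πh²
dh/dt = (dV/dt)/(dV/dh) = -4/((25/196)π·3²) = -784/(225π) m/min
The level is dropping at 784/(225π) ≈ 1.109 m/min.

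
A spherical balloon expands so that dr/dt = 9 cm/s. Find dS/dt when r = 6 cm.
432π cm²/s

S = 4πr²
dS/dt = dS/dr · dr/dt = 8πr · 9
At r = 6: dS/dt = 432π cm²/s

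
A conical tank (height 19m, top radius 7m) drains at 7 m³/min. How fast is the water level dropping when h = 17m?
361/(2023π) ≈ 0.0568 m/min

r/h = 7/19, so r = (7/19)h
V = (1/3)πr²h = (1/3)π((7/19)h)²h = (49/1083)πh³
dV/dh = (49/361)πh²
dh/dt = (dV/dt)/(dV/dh) = -7/((49/361)π·17²) = -361/(2023π) m/min
The level is dropping at 361/(2023π) ≈ 0.0568 m/min.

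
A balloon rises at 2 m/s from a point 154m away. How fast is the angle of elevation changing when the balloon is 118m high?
0.008183 rad/s

tan(θ) = y/154
sec²(θ) · dθ/dt = (1/154) · dy/dt
dθ/dt = cos²(θ)/154 · 2 = 154/(154² + 118²) · 2
dθ/dt = 0.008183 rad/s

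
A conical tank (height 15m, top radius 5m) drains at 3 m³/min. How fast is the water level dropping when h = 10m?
27/(100π) ≈ 0.08594 m/min

r/h = 5/15, so r = (1/3)h
V = (1/3)πr²h = (1/3)π((1/3)h)²h = (1/27)πh³
dV/dh = (1/9)πh²
dh/dt = (dV/dt)/(dV/dh) = -3/((1/9)π·10²) = -27/(100π) m/min
The level is dropping at 27/(100π) ≈ 0.08594 m/min.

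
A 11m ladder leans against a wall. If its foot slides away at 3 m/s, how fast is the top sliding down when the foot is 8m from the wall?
8√57/19 ≈ 3.179 m/s

x² + y² = 11²
2x·dx/dt + 2y·dy/dt = 0
dy/dt = -x/y · dx/dt = -8/√57 · 3 = -8√57/19 m/s
The top is descending at 8√57/19 ≈ 3.179 m/s.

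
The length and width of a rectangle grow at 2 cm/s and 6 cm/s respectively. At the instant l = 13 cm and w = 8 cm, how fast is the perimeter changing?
16 cm/s

P = 2(l + w)
dP/dt = 2(dl/dt + dw/dt) = 2(2 + 6) = 16 cm/s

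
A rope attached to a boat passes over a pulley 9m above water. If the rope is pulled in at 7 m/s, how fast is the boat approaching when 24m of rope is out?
56√55/55 ≈ 7.551 m/s

rope² = x² + 9²
x = √(24² - 9²) = 3√55
dx/dt = (rope/x) · d(rope)/dt = (24/(3√55)) · (-7) = -56√55/55 m/s
The boat approaches at 56√55/55 ≈ 7.551 m/s.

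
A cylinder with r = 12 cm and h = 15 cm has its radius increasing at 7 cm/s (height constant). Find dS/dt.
546π cm²/s

S = 2πrh + 2πr² (lateral + bases)
dS/dt = (2πh + 4πr)·dr/dt = (2π·15 + 4π·12)·7
= 546π cm²/s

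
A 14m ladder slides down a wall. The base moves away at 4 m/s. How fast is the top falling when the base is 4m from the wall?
8√5/15 ≈ 1.193 m/s

x² + y² = 14²
2x·dx/dt + 2y·dy/dt = 0
dy/dt = -x/y · dx/dt = -4/(6√5) · 4 = -8√5/15 m/s
The top is descending at 8√5/15 ≈ 1.193 m/s.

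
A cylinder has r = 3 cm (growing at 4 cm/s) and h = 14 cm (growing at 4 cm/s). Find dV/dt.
372π cm³/s

V = πr²h
dV/dt = 2πrh·dr/dt + πr²·dh/dt
= 2π(3)(14)(4) + π(3)²(4)
= 372π cm³/s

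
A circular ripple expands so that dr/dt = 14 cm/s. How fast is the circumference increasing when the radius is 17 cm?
28π cm/s

C = 2πr
dC/dt = 2π · dr/dt = 2π · 14 = 28π cm/s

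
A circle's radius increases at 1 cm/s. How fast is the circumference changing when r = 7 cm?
2π cm/s

C = 2πr
dC/dt = 2π · dr/dt = 2π · 1 = 2π cm/s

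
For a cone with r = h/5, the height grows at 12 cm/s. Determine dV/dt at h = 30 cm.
432π cm³/s

V = (1/3)π(h/5)²h = πh³/75
dV/dt = πh²/25 · 12
At h = 30: dV/dt = 432π cm³/s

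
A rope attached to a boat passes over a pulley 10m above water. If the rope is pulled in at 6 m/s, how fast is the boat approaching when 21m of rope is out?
126√341/341 ≈ 6.823 m/s

rope² = x² + 10²
x = √(21² - 10²) = √341
dx/dt = (rope/x) · d(rope)/dt = (21/√341) · (-6) = -126√341/341 m/s
The boat approaches at 126√341/341 ≈ 6.823 m/s.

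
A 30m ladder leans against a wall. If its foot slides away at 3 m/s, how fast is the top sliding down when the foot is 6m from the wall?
√6/4 ≈ 0.6124 m/s

x² + y² = 30²
2x·dx/dt + 2y·dy/dt = 0
dy/dt = -x/y · dx/dt = -6/(12√6) · 3 = -√6/4 m/s
The top is descending at √6/4 ≈ 0.6124 m/s.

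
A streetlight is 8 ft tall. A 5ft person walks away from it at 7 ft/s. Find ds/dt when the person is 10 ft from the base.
35/3 ft/s

By similar triangles: 8/(x+s) = 5/s
Solving: s = 5x/3
ds/dt = 5/3 · dx/dt = 5/3 · 7 = 35/3 ft/s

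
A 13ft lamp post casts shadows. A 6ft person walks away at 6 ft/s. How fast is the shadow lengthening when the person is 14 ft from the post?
36/7 ft/s

By similar triangles: 13/(x+s) = 6/s
Solving: s = 6x/7
ds/dt = 6/7 · dx/dt = 6/7 · 6 = 36/7 ft/s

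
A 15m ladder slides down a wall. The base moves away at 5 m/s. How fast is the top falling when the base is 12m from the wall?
20/3 ≈ 6.667 m/s

x² + y² = 15²
2x·dx/dt + 2y·dy/dt = 0
dy/dt = -x/y · dx/dt = -12/9 · 5 = -20/3 m/s
The top is descending at 20/3 ≈ 6.667 m/s.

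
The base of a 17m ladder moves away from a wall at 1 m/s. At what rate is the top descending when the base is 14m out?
14√93/93 ≈ 1.452 m/s

x² + y² = 17²
2x·dx/dt + 2y·dy/dt = 0
dy/dt = -x/y · dx/dt = -14/√93 · 1 = -14√93/93 m/s
The top is descending at 14√93/93 ≈ 1.452 m/s.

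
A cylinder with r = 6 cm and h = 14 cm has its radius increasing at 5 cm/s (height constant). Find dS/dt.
260π cm²/s

S = 2πrh + 2πr² (lateral + bases)
dS/dt = (2πh + 4πr)·dr/dt = (2π·14 + 4π·6)·5
= 260π cm²/s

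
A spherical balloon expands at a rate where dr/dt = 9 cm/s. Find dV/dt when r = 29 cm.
30276π cm³/s

V = (4/3)πr³
dV/dt = dV/dr · dr/dt = 4πr² · 9
At r = 29: dV/dt = 30276π cm³/s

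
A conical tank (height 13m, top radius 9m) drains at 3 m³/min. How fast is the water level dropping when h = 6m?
169/(972π) ≈ 0.05534 m/min

r/h = 9/13, so r = (9/13)h
V = (1/3)πr²h = (1/3)π((9/13)h)²h = (27/169)πh³
dV/dh = (81/169)πh²
dh/dt = (dV/dt)/(dV/dh) = -3/((81/169)π·6²) = -169/(972π) m/min
The level is dropping at 169/(972π) ≈ 0.05534 m/min.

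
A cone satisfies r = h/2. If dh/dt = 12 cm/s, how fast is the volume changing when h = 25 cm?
1875π cm³/s

V = (1/3)π(h/2)²h = πh³/12
dV/dt = πh²/4 · 12
At h = 25: dV/dt = 1875π cm³/s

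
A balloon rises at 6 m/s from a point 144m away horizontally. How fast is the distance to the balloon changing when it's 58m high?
174√241/1205 ≈ 2.242 m/s

z² = 144² + y²
z = √(144² + 58²) = 10√241
dz/dt = y/z · dy/dt = 58/(10√241) · 6 = 174√241/1205 ≈ 2.242 m/s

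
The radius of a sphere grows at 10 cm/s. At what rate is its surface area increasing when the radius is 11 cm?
880π cm²/s

S = 4πr²
dS/dt = dS/dr · dr/dt = 8πr · 10
At r = 11: dS/dt = 880π cm²/s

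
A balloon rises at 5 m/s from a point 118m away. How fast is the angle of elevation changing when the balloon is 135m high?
0.018352 rad/s

tan(θ) = y/118
sec²(θ) · dθ/dt = (1/118) · dy/dt
dθ/dt = cos²(θ)/118 · 5 = 118/(118² + 135²) · 5
dθ/dt = 0.018352 rad/s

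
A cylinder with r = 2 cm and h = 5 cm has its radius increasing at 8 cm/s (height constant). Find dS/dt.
144π cm²/s

S = 2πrh + 2πr² (lateral + bases)
dS/dt = (2πh + 4πr)·dr/dt = (2π·5 + 4π·2)·8
= 144π cm²/s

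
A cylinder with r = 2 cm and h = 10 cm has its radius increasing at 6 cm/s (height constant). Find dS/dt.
168π cm²/s

S = 2πrh + 2πr² (lateral + bases)
dS/dt = (2πh + 4πr)·dr/dt = (2π·10 + 4π·2)·6
= 168π cm²/s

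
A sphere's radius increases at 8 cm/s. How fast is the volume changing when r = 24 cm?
18432π cm³/s

V = (4/3)πr³
dV/dt = dV/dr · dr/dt = 4πr² · 8
At r = 24: dV/dt = 18432π cm³/s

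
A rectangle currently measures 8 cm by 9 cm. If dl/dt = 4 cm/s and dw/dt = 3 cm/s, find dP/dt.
14 cm/s

P = 2(l + w)
dP/dt = 2(dl/dt + dw/dt) = 2(4 + 3) = 14 cm/s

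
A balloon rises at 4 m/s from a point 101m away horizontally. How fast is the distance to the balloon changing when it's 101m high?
2√2 ≈ 2.828 m/s

z² = 101² + y²
z = √(101² + 101²) = 101√2
dz/dt = y/z · dy/dt = 101/(101√2) · 4 = 2√2 ≈ 2.828 m/s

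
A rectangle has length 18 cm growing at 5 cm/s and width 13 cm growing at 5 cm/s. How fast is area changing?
155 cm²/s

A = lw
dA/dt = w·dl/dt + l·dw/dt = 13·5 + 18·5 = 155 cm²/s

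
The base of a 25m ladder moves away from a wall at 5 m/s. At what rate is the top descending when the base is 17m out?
85√21/84 ≈ 4.637 m/s

x² + y² = 25²
2x·dx/dt + 2y·dy/dt = 0
dy/dt = -x/y · dx/dt = -17/(4√21) · 5 = -85√21/84 m/s
The top is descending at 85√21/84 ≈ 4.637 m/s.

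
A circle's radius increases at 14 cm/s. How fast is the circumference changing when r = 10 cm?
28π cm/s

C = 2πr
dC/dt = 2π · dr/dt = 2π · 14 = 28π cm/s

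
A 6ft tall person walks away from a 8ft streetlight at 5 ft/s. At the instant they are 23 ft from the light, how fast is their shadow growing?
15 ft/s

By similar triangles: 8/(x+s) = 6/s
Solving: s = 6x/2
ds/dt = 6/2 · dx/dt = 3 · 5 = 15 ft/s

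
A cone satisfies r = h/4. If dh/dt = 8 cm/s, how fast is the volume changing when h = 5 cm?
25π/2 cm³/s

V = (1/3)π(h/4)²h = πh³/48
dV/dt = πh²/16 · 8
At h = 5: dV/dt = 25π/2 cm³/s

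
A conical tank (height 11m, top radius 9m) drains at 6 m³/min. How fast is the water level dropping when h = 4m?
121/(216π) ≈ 0.1783 m/min

r/h = 9/11, so r = (9/11)h
V = (1/3)πr²h = (1/3)π((9/11)h)²h = (27/121)πh³
dV/dh = (81/121)πh²
dh/dt = (dV/dt)/(dV/dh) = -6/((81/121)π·4²) = -121/(216π) m/min
The level is dropping at 121/(216π) ≈ 0.1783 m/min.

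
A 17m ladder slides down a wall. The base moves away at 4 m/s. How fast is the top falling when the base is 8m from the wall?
32/15 ≈ 2.133 m/s

x² + y² = 17²
2x·dx/dt + 2y·dy/dt = 0
dy/dt = -x/y · dx/dt = -8/15 · 4 = -32/15 m/s
The top is descending at 32/15 ≈ 2.133 m/s.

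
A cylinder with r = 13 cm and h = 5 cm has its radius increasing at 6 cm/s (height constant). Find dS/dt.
372π cm²/s

S = 2πrh + 2πr² (lateral + bases)
dS/dt = (2πh + 4πr)·dr/dt = (2π·5 + 4π·13)·6
= 372π cm²/s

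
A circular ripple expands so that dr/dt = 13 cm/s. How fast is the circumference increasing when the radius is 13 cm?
26π cm/s

C = 2πr
dC/dt = 2π · dr/dt = 2π · 13 = 26π cm/s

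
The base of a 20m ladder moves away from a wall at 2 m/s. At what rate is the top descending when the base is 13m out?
26√231/231 ≈ 1.711 m/s

x² + y² = 20²
2x·dx/dt + 2y·dy/dt = 0
dy/dt = -x/y · dx/dt = -13/√231 · 2 = -26√231/231 m/s
The top is descending at 26√231/231 ≈ 1.711 m/s.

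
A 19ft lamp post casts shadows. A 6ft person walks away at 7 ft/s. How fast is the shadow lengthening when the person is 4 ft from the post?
42/13 ft/s

By similar triangles: 19/(x+s) = 6/s
Solving: s = 6x/13
ds/dt = 6/13 · dx/dt = 6/13 · 7 = 42/13 ft/s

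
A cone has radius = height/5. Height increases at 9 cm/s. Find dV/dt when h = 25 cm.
225π cm³/s

V = (1/3)π(h/5)²h = πh³/75
dV/dt = πh²/25 · 9
At h = 25: dV/dt = 225π cm³/s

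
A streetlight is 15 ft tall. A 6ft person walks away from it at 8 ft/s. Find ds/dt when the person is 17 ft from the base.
16/3 ft/s

By similar triangles: 15/(x+s) = 6/s
Solving: s = 6x/9
ds/dt = 6/9 · dx/dt = 2/3 · 8 = 16/3 ft/s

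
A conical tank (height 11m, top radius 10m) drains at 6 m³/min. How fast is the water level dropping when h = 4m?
363/(800π) ≈ 0.1444 m/min

r/h = 10/11, so r = (10/11)h
V = (1/3)πr²h = (1/3)π((10/11)h)²h = (100/363)πh³
dV/dh = (100/121)πh²
dh/dt = (dV/dt)/(dV/dh) = -6/((100/121)π·4²) = -363/(800π) m/min
The level is dropping at 363/(800π) ≈ 0.1444 m/min.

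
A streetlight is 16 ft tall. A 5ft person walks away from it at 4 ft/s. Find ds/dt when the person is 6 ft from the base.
20/11 ft/s

By similar triangles: 16/(x+s) = 5/s
Solving: s = 5x/11
ds/dt = 5/11 · dx/dt = 5/11 · 4 = 20/11 ft/s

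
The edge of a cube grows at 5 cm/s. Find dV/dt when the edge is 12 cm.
2160 cm³/s

V = s³
dV/dt = 3s² · ds/dt = 3·12²·5 = 2160 cm³/s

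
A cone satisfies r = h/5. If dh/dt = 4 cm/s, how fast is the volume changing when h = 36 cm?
5184π/25 cm³/s

V = (1/3)π(h/5)²h = πh³/75
dV/dt = πh²/25 · 4
At h = 36: dV/dt = 5184π/25 cm³/s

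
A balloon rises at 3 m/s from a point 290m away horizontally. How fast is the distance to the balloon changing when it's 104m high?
156√23729/23729 ≈ 1.013 m/s

z² = 290² + y²
z = √(290² + 104²) = 2√23729
dz/dt = y/z · dy/dt = 104/(2√23729) · 3 = 156√23729/23729 ≈ 1.013 m/s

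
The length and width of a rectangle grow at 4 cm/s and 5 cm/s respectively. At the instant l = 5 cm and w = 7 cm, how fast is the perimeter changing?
18 cm/s

P = 2(l + w)
dP/dt = 2(dl/dt + dw/dt) = 2(4 + 5) = 18 cm/s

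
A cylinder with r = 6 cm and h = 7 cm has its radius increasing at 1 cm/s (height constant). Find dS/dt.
38π cm²/s

S = 2πrh + 2πr² (lateral + bases)
dS/dt = (2πh + 4πr)·dr/dt = (2π·7 + 4π·6)·1
= 38π cm²/s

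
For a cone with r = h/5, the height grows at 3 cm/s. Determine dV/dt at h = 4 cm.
48π/25 cm³/s

V = (1/3)π(h/5)²h = πh³/75
dV/dt = πh²/25 · 3
At h = 4: dV/dt = 48π/25 cm³/s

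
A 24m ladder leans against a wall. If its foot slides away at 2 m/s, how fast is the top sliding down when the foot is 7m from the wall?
14√527/527 ≈ 0.6098 m/s

x² + y² = 24²
2x·dx/dt + 2y·dy/dt = 0
dy/dt = -x/y · dx/dt = -7/√527 · 2 = -14√527/527 m/s
The top is descending at 14√527/527 ≈ 0.6098 m/s.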